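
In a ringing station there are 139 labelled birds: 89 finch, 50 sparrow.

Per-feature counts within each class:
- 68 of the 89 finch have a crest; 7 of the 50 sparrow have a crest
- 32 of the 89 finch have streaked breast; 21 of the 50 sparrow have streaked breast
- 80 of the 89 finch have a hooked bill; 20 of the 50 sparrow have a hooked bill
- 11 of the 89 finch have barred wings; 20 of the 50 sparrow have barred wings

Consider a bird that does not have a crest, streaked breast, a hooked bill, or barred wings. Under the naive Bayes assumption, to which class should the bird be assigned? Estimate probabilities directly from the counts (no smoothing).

finch: (89/139) × (21/89) × (57/89) × (9/89) × (78/89) ≈ 0.00857524
sparrow: (50/139) × (43/50) × (29/50) × (30/50) × (30/50) ≈ 0.0645928
Highest score → sparrow.

sparrow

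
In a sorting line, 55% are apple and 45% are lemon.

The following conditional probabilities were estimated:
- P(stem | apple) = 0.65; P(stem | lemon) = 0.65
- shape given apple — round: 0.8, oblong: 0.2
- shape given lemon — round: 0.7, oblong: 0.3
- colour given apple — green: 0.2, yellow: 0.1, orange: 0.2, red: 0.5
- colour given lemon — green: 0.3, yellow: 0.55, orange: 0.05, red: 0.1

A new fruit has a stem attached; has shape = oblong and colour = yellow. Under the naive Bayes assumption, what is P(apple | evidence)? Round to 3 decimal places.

apple: 0.55 × 0.65 × 0.2 × 0.1 = 0.00715
lemon: 0.45 × 0.65 × 0.3 × 0.55 = 0.0482625
P(apple | x) = 0.00715 / 0.0554125 ≈ 0.129

0.129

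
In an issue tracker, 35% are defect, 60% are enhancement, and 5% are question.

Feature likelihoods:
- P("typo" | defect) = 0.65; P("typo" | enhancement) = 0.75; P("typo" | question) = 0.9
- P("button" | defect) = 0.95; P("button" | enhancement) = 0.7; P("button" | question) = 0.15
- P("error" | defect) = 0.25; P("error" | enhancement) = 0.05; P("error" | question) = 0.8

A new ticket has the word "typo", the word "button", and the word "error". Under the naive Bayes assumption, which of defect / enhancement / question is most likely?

defect

defect: 0.35 × 0.65 × 0.95 × 0.25 = 0.05403125
enhancement: 0.6 × 0.75 × 0.7 × 0.05 = 0.01575
question: 0.05 × 0.9 × 0.15 × 0.8 = 0.0054
Highest score → defect.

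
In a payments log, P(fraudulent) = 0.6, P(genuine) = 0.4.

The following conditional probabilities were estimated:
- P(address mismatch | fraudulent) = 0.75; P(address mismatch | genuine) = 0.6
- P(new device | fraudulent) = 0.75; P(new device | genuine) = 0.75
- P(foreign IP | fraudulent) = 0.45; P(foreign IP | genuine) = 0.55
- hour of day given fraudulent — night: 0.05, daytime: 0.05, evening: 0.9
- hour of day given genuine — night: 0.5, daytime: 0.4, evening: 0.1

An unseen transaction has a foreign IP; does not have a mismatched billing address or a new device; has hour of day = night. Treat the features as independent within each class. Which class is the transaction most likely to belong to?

genuine

fraudulent: 0.6 × (1−0.75) × (1−0.75) × 0.45 × 0.05 = 0.00084375
genuine: 0.4 × (1−0.6) × (1−0.75) × 0.55 × 0.5 = 0.011
Highest score → genuine.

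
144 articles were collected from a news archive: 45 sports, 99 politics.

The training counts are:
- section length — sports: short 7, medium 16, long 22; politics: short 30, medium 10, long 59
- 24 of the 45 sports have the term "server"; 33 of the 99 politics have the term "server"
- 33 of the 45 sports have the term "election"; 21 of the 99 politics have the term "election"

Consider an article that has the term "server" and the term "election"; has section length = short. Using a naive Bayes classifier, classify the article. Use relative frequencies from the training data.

sports: (45/144) × (7/45) × (24/45) × (33/45) ≈ 0.0190123
politics: (99/144) × (30/99) × (33/99) × (21/99) ≈ 0.0147306
Highest score → sports.

sports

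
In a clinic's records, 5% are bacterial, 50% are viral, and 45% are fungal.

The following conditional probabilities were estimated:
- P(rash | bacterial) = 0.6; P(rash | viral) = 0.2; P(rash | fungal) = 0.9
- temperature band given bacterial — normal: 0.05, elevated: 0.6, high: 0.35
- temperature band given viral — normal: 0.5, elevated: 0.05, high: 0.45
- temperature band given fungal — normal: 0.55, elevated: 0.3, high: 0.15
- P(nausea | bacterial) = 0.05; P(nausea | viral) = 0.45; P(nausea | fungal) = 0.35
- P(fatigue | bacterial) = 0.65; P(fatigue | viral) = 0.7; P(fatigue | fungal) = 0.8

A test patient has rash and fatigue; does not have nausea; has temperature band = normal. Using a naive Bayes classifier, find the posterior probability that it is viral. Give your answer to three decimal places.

bacterial: 0.05 × 0.6 × 0.05 × (1−0.05) × 0.65 = 0.00092625
viral: 0.5 × 0.2 × 0.5 × (1−0.45) × 0.7 = 0.01925
fungal: 0.45 × 0.9 × 0.55 × (1−0.35) × 0.8 = 0.11583
P(viral | x) = 0.01925 / 0.13600625 ≈ 0.142

0.142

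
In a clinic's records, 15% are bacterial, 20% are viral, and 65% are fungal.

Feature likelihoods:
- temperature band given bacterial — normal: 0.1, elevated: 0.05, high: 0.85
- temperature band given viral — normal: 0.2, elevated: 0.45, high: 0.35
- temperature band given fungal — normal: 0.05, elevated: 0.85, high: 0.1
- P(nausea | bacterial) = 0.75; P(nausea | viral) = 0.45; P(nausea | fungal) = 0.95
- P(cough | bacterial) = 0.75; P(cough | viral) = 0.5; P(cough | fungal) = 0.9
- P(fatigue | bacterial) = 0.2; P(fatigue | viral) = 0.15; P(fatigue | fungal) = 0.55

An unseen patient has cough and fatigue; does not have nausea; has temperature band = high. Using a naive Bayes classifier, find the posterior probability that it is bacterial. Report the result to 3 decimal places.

bacterial: 0.15 × 0.85 × (1−0.75) × 0.75 × 0.2 = 0.00478125
viral: 0.2 × 0.35 × (1−0.45) × 0.5 × 0.15 = 0.0028875
fungal: 0.65 × 0.1 × (1−0.95) × 0.9 × 0.55 = 0.00160875
P(bacterial | x) = 0.00478125 / 0.0092775 ≈ 0.515

0.515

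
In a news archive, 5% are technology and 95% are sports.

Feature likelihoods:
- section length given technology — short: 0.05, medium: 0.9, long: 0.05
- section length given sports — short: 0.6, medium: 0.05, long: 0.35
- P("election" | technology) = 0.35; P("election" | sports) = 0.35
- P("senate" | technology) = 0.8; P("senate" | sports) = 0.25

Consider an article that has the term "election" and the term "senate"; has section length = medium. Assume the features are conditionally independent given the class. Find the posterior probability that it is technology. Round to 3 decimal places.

technology: 0.05 × 0.9 × 0.35 × 0.8 = 0.0126
sports: 0.95 × 0.05 × 0.35 × 0.25 = 0.00415625
P(technology | x) = 0.0126 / 0.01675625 ≈ 0.752

0.752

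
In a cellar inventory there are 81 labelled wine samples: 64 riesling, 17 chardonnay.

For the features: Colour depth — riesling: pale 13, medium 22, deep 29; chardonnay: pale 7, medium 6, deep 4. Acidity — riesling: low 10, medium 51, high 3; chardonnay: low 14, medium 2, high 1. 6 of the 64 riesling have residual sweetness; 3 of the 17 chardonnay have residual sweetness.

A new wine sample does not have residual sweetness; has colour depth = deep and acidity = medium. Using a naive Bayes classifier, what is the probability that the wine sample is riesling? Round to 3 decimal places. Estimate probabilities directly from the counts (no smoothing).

0.982

riesling: (64/81) × (29/64) × (51/64) × (58/64) ≈ 0.258554
chardonnay: (17/81) × (4/17) × (2/17) × (14/17) ≈ 0.00478448
P(riesling | x) = 0.258554 / 0.26333848 ≈ 0.982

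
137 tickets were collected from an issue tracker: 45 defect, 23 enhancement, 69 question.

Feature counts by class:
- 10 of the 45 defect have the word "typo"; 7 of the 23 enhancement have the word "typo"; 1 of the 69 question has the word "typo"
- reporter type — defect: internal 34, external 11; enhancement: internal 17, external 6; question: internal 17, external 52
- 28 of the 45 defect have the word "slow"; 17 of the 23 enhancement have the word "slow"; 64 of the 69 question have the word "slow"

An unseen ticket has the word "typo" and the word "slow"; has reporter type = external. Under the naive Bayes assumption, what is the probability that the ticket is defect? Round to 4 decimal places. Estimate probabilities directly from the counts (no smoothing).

0.4261

defect: (45/137) × (10/45) × (11/45) × (28/45) ≈ 0.0111021
enhancement: (23/137) × (7/23) × (6/23) × (17/23) ≈ 0.00985194
question: (69/137) × (1/69) × (52/69) × (64/69) ≈ 0.00510228
P(defect | x) = 0.0111021 / 0.02605632 ≈ 0.4261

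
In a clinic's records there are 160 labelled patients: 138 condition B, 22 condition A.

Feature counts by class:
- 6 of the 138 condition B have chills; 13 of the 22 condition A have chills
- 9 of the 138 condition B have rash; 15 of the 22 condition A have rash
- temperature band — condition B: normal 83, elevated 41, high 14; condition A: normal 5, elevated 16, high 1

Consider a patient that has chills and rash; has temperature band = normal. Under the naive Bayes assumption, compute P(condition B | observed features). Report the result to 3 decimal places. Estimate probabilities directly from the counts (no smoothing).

condition B: (138/160) × (6/138) × (9/138) × (83/138) ≈ 0.00147094
condition A: (22/160) × (13/22) × (15/22) × (5/22) ≈ 0.0125904
P(condition B | x) = 0.00147094 / 0.01406134 ≈ 0.105

0.105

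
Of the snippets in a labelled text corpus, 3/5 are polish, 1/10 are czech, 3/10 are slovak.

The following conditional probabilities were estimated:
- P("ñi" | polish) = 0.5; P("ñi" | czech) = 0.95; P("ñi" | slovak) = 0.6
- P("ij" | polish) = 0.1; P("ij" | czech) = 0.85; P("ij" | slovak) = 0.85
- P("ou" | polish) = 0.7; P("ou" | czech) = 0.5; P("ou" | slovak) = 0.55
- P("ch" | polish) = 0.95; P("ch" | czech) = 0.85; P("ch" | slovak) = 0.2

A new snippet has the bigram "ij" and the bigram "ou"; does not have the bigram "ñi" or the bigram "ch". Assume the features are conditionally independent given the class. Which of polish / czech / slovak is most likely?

slovak

polish: 0.6 × (1−0.5) × 0.1 × 0.7 × (1−0.95) = 0.00105
czech: 0.1 × (1−0.95) × 0.85 × 0.5 × (1−0.85) = 0.00031875
slovak: 0.3 × (1−0.6) × 0.85 × 0.55 × (1−0.2) = 0.04488
Highest score → slovak.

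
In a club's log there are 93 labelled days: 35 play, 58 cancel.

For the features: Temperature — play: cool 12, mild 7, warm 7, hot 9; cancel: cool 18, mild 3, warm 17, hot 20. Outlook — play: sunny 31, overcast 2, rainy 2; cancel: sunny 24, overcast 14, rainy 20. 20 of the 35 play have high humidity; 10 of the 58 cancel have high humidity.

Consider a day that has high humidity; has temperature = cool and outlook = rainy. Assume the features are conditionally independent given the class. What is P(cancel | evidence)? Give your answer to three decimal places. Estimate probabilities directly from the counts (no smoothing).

0.732

play: (35/93) × (12/35) × (2/35) × (20/35) ≈ 0.0042133
cancel: (58/93) × (18/58) × (20/58) × (10/58) ≈ 0.011507
P(cancel | x) = 0.011507 / 0.0157203 ≈ 0.732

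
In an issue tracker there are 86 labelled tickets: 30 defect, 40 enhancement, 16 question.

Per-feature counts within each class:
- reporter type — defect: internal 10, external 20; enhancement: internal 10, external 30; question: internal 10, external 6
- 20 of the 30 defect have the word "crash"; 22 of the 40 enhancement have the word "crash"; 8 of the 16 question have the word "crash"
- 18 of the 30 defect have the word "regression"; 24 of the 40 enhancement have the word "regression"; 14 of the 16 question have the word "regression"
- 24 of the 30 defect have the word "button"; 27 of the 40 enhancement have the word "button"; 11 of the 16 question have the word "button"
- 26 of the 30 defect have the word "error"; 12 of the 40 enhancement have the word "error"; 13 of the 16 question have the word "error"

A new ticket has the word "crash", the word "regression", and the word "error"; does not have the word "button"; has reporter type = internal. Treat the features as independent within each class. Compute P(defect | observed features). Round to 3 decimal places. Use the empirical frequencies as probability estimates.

0.326

defect: (30/86) × (10/30) × (20/30) × (18/30) × (6/30) × (26/30) ≈ 0.00806202
enhancement: (40/86) × (10/40) × (22/40) × (24/40) × (13/40) × (12/40) ≈ 0.00374128
question: (16/86) × (10/16) × (8/16) × (14/16) × (5/16) × (13/16) ≈ 0.0129167
P(defect | x) = 0.00806202 / 0.02472 ≈ 0.326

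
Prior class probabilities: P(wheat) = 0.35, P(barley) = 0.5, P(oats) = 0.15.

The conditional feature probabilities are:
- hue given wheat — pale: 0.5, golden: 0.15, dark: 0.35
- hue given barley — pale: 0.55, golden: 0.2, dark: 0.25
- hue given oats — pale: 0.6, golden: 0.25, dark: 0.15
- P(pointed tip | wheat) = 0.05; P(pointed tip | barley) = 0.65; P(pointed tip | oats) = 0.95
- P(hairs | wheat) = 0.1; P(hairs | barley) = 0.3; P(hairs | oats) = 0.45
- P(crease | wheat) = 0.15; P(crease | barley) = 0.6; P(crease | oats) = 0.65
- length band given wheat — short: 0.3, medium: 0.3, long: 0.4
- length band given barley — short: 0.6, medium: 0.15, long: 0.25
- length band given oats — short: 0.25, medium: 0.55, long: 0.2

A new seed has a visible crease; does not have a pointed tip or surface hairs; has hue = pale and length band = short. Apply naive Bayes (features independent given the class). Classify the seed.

wheat: 0.35 × 0.5 × (1−0.05) × (1−0.1) × 0.15 × 0.3 = 0.006733125
barley: 0.5 × 0.55 × (1−0.65) × (1−0.3) × 0.6 × 0.6 = 0.024255
oats: 0.15 × 0.6 × (1−0.95) × (1−0.45) × 0.65 × 0.25 = 0.0004021875
Highest score → barley.

barley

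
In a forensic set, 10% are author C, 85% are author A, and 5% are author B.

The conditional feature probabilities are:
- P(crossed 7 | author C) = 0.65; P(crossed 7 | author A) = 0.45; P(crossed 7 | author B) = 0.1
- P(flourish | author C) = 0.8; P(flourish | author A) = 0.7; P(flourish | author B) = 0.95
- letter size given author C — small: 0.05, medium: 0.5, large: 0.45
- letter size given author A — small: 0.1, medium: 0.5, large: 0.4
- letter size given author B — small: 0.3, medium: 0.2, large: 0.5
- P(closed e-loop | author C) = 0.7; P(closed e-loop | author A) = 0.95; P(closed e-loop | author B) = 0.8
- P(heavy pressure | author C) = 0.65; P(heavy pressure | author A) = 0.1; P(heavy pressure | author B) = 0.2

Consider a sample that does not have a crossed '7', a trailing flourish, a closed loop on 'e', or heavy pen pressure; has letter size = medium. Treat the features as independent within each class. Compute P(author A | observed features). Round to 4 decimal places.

0.8778

author C: 0.1 × (1−0.65) × (1−0.8) × 0.5 × (1−0.7) × (1−0.65) = 0.0003675
author A: 0.85 × (1−0.45) × (1−0.7) × 0.5 × (1−0.95) × (1−0.1) = 0.003155625
author B: 0.05 × (1−0.1) × (1−0.95) × 0.2 × (1−0.8) × (1−0.2) = 0.000072
P(author A | x) = 0.003155625 / 0.003595125 ≈ 0.8778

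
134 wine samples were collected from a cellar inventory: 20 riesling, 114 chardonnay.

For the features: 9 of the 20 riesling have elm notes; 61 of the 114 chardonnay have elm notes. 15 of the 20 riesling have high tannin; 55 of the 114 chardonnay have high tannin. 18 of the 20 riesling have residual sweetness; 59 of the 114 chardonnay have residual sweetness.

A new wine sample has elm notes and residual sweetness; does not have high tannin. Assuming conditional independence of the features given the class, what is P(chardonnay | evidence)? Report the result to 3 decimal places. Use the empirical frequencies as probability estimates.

riesling: (20/134) × (9/20) × (5/20) × (18/20) ≈ 0.0151119
chardonnay: (114/134) × (61/114) × (59/114) × (59/114) ≈ 0.121932
P(chardonnay | x) = 0.121932 / 0.1370439 ≈ 0.890

0.890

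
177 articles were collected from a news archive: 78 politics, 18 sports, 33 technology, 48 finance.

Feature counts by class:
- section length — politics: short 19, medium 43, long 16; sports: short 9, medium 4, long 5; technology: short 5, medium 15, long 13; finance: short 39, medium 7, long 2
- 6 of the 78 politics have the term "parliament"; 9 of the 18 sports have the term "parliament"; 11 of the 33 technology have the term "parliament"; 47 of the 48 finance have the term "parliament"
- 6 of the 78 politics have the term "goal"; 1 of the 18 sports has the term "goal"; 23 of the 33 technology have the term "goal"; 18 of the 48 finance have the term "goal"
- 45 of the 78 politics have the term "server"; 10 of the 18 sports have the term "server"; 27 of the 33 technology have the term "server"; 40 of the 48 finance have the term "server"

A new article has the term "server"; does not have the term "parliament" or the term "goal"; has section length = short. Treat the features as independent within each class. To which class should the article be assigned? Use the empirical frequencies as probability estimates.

politics

politics: (78/177) × (19/78) × (72/78) × (72/78) × (45/78) ≈ 0.0527684
sports: (18/177) × (9/18) × (9/18) × (17/18) × (10/18) ≈ 0.0133396
technology: (33/177) × (5/33) × (22/33) × (10/33) × (27/33) ≈ 0.00466919
finance: (48/177) × (39/48) × (1/48) × (30/48) × (40/48) ≈ 0.00239083
Highest score → politics.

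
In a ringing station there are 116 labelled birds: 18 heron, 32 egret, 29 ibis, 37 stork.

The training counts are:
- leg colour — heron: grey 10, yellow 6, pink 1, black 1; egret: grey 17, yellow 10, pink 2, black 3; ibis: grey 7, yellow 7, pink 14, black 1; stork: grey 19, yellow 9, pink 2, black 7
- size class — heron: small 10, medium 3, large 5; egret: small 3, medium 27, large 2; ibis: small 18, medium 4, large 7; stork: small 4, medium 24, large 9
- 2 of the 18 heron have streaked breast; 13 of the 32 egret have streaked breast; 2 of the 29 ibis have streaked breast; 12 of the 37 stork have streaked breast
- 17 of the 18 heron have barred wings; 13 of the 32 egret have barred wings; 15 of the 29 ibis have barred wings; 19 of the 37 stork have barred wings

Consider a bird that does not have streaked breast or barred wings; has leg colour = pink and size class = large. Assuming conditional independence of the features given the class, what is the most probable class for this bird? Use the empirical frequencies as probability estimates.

ibis

heron: (18/116) × (1/18) × (5/18) × (16/18) × (1/18) ≈ 0.000118254
egret: (32/116) × (2/32) × (2/32) × (19/32) × (19/32) ≈ 0.000379891
ibis: (29/116) × (14/29) × (7/29) × (27/29) × (14/29) ≈ 0.0130938
stork: (37/116) × (2/37) × (9/37) × (25/37) × (18/37) ≈ 0.00137855
Highest score → ibis.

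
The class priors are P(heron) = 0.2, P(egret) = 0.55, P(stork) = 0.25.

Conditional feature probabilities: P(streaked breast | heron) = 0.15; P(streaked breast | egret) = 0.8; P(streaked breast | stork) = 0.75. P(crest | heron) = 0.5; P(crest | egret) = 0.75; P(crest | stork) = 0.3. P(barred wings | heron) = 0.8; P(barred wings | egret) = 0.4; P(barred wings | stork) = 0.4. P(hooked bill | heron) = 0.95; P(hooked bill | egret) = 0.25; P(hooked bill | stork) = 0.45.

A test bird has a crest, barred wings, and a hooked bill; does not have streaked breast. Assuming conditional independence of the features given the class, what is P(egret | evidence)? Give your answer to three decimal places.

0.108

heron: 0.2 × (1−0.15) × 0.5 × 0.8 × 0.95 = 0.0646
egret: 0.55 × (1−0.8) × 0.75 × 0.4 × 0.25 = 0.00825
stork: 0.25 × (1−0.75) × 0.3 × 0.4 × 0.45 = 0.003375
P(egret | x) = 0.00825 / 0.076225 ≈ 0.108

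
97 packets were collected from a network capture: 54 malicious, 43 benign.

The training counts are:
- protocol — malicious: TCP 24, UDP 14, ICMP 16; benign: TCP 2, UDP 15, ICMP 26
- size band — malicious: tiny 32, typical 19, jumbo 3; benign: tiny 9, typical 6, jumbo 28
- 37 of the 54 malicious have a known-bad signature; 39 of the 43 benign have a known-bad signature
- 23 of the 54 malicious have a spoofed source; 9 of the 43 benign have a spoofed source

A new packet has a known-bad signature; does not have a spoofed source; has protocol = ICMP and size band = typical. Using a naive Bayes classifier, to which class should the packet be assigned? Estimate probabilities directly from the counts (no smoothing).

malicious: (54/97) × (16/54) × (19/54) × (37/54) × (31/54) ≈ 0.0228288
benign: (43/97) × (26/43) × (6/43) × (39/43) × (34/43) ≈ 0.026822
Highest score → benign.

benign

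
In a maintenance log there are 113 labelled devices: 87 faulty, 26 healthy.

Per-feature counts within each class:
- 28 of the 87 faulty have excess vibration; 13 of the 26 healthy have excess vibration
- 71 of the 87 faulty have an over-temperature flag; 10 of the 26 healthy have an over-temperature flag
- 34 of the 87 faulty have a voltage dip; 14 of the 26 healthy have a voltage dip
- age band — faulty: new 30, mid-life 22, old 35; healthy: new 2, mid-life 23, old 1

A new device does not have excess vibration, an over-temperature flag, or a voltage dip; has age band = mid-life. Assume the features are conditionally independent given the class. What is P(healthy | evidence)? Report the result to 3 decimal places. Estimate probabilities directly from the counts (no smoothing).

0.661

faulty: (87/113) × (59/87) × (16/87) × (53/87) × (22/87) ≈ 0.0147923
healthy: (26/113) × (13/26) × (16/26) × (12/26) × (23/26) ≈ 0.0289051
P(healthy | x) = 0.0289051 / 0.0436974 ≈ 0.661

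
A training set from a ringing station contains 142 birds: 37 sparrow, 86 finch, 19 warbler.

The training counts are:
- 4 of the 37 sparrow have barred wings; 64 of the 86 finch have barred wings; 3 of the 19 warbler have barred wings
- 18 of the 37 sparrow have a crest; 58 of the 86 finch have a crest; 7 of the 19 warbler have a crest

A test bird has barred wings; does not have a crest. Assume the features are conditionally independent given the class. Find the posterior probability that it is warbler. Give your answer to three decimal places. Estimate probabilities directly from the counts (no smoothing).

sparrow: (37/142) × (4/37) × (19/37) ≈ 0.0144652
finch: (86/142) × (64/86) × (28/86) ≈ 0.146741
warbler: (19/142) × (3/19) × (12/19) ≈ 0.0133432
P(warbler | x) = 0.0133432 / 0.1745494 ≈ 0.076

0.076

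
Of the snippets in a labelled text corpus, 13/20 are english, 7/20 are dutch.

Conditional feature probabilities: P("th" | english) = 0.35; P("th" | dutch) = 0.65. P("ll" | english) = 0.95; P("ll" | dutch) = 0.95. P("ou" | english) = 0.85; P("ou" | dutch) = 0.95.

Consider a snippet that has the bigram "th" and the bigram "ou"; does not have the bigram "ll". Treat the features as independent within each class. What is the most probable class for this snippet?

dutch

english: 0.65 × 0.35 × (1−0.95) × 0.85 = 0.00966875
dutch: 0.35 × 0.65 × (1−0.95) × 0.95 = 0.01080625
Highest score → dutch.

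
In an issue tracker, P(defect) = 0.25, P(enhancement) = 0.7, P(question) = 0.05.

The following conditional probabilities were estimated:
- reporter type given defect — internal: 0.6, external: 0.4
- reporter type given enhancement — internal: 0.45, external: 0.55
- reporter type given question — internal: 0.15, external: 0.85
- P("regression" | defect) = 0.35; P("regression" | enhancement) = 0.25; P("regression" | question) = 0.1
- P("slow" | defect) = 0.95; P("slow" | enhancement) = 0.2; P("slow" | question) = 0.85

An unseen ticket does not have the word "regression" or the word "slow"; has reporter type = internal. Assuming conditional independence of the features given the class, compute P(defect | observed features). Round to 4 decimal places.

defect: 0.25 × 0.6 × (1−0.35) × (1−0.95) = 0.004875
enhancement: 0.7 × 0.45 × (1−0.25) × (1−0.2) = 0.189
question: 0.05 × 0.15 × (1−0.1) × (1−0.85) = 0.0010125
P(defect | x) = 0.004875 / 0.1948875 ≈ 0.0250

0.0250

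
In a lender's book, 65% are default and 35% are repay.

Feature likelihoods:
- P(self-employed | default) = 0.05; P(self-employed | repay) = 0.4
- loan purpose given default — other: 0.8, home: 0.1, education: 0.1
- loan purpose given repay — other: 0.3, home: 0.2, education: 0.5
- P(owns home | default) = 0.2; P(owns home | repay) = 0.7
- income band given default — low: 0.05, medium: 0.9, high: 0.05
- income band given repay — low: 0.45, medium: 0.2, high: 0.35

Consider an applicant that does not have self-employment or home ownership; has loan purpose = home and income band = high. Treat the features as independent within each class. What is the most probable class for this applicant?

repay

default: 0.65 × (1−0.05) × 0.1 × (1−0.2) × 0.05 = 0.00247
repay: 0.35 × (1−0.4) × 0.2 × (1−0.7) × 0.35 = 0.00441
Highest score → repay.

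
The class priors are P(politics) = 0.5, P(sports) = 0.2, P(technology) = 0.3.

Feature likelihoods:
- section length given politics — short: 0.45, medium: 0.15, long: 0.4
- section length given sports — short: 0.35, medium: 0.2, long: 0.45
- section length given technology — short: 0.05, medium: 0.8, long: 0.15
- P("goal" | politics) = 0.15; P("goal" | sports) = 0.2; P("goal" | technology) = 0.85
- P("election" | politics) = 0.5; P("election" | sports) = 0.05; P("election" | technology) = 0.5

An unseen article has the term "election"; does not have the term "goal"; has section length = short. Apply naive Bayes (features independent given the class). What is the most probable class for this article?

politics

politics: 0.5 × 0.45 × (1−0.15) × 0.5 = 0.095625
sports: 0.2 × 0.35 × (1−0.2) × 0.05 = 0.0028
technology: 0.3 × 0.05 × (1−0.85) × 0.5 = 0.001125
Highest score → politics.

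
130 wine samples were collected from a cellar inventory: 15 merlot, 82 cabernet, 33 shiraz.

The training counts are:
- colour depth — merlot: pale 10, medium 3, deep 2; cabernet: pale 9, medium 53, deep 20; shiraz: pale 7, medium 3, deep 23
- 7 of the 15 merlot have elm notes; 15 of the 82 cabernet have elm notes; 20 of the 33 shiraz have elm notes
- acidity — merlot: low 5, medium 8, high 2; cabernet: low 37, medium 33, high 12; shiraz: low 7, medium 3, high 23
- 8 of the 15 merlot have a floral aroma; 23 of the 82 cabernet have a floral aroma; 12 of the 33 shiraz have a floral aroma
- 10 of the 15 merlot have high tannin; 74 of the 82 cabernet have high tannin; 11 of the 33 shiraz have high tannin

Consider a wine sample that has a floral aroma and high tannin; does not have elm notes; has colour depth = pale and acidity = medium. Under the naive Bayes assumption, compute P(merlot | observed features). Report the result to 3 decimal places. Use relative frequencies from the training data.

merlot: (15/130) × (10/15) × (8/15) × (8/15) × (8/15) × (10/15) ≈ 0.00777968
cabernet: (82/130) × (9/82) × (67/82) × (33/82) × (23/82) × (74/82) ≈ 0.00576225
shiraz: (33/130) × (7/33) × (13/33) × (3/33) × (12/33) × (11/33) ≈ 0.000233742
P(merlot | x) = 0.00777968 / 0.013775672 ≈ 0.565

0.565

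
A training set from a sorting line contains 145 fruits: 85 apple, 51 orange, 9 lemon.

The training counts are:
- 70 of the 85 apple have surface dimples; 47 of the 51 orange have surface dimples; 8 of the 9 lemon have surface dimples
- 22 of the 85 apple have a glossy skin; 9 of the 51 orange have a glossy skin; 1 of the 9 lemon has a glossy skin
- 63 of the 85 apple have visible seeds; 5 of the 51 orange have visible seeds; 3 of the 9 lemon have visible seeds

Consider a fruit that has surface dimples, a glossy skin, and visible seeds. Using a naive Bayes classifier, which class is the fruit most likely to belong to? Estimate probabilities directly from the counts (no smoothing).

apple: (85/145) × (70/85) × (22/85) × (63/85) ≈ 0.0926095
orange: (51/145) × (47/51) × (9/51) × (5/51) ≈ 0.00560792
lemon: (9/145) × (8/9) × (1/9) × (3/9) ≈ 0.00204342
Highest score → apple.

apple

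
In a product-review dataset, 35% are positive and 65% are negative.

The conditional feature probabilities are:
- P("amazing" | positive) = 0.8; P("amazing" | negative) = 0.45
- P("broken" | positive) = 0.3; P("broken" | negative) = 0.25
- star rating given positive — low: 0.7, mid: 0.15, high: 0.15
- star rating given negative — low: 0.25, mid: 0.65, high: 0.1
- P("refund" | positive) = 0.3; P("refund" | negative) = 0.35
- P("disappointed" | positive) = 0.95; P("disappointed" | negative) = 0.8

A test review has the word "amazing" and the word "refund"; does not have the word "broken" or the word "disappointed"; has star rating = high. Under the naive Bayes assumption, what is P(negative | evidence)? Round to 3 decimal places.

0.777

positive: 0.35 × 0.8 × (1−0.3) × 0.15 × 0.3 × (1−0.95) = 0.000441
negative: 0.65 × 0.45 × (1−0.25) × 0.1 × 0.35 × (1−0.8) = 0.001535625
P(negative | x) = 0.001535625 / 0.001976625 ≈ 0.777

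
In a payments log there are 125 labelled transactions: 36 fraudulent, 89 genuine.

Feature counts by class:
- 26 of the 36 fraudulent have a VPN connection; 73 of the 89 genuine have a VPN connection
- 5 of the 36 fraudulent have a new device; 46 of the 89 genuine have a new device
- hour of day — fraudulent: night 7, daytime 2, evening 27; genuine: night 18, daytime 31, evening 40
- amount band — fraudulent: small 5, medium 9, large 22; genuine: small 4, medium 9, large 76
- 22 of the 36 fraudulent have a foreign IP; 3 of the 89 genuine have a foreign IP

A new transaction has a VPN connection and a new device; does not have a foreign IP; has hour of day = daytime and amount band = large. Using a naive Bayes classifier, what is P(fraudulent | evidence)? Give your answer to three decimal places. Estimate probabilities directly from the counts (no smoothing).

fraudulent: (36/125) × (26/36) × (5/36) × (2/36) × (22/36) × (14/36) ≈ 0.000381421
genuine: (89/125) × (73/89) × (46/89) × (31/89) × (76/89) × (86/89) ≈ 0.086753
P(fraudulent | x) = 0.000381421 / 0.087134421 ≈ 0.004

0.004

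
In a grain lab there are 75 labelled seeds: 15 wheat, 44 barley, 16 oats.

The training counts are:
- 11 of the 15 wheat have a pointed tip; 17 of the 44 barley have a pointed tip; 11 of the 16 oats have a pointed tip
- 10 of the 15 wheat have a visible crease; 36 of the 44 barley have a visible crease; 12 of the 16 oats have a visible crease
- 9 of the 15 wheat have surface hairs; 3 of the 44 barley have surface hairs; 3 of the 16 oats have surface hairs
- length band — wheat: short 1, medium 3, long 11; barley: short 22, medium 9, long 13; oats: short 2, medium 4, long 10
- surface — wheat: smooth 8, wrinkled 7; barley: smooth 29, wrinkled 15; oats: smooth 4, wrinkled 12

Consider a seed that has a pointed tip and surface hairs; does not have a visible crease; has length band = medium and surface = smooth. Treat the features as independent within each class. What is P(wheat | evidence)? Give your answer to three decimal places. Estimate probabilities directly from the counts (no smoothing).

0.795

wheat: (15/75) × (11/15) × (5/15) × (9/15) × (3/15) × (8/15) ≈ 0.00312889
barley: (44/75) × (17/44) × (8/44) × (3/44) × (9/44) × (29/44) ≈ 0.000378816
oats: (16/75) × (11/16) × (4/16) × (3/16) × (4/16) × (4/16) = 0.0004296875
P(wheat | x) = 0.00312889 / 0.0039373935 ≈ 0.795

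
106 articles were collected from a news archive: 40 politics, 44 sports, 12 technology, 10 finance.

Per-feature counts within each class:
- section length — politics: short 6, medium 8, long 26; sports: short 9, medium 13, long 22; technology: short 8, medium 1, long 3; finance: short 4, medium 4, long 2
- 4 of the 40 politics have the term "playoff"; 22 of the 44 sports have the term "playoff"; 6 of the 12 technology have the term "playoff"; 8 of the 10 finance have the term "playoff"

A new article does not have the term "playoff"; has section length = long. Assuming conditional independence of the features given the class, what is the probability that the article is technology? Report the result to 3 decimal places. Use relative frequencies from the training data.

politics: (40/106) × (26/40) × (36/40) ≈ 0.220755
sports: (44/106) × (22/44) × (22/44) ≈ 0.103774
technology: (12/106) × (3/12) × (6/12) ≈ 0.0141509
finance: (10/106) × (2/10) × (2/10) ≈ 0.00377358
P(technology | x) = 0.0141509 / 0.34245348 ≈ 0.041

0.041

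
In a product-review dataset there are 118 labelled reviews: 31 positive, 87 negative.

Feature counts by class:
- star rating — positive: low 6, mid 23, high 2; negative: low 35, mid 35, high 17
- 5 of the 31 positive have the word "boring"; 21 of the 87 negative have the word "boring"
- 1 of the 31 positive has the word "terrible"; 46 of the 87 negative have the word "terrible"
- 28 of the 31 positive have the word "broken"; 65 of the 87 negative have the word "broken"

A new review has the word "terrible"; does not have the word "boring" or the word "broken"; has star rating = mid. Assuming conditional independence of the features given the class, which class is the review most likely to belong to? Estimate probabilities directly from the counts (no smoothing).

negative

positive: (31/118) × (23/31) × (26/31) × (1/31) × (3/31) ≈ 0.000510335
negative: (87/118) × (35/87) × (66/87) × (46/87) × (22/87) ≈ 0.0300852
Highest score → negative.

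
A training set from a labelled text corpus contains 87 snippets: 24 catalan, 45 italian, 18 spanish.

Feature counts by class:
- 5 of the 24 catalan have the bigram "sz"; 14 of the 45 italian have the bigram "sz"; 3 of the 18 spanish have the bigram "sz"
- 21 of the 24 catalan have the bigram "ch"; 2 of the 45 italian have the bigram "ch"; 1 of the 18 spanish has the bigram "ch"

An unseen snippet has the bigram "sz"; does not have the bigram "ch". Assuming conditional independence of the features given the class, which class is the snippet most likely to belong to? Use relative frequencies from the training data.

italian

catalan: (24/87) × (5/24) × (3/24) ≈ 0.00718391
italian: (45/87) × (14/45) × (43/45) ≈ 0.153768
spanish: (18/87) × (3/18) × (17/18) ≈ 0.032567
Highest score → italian.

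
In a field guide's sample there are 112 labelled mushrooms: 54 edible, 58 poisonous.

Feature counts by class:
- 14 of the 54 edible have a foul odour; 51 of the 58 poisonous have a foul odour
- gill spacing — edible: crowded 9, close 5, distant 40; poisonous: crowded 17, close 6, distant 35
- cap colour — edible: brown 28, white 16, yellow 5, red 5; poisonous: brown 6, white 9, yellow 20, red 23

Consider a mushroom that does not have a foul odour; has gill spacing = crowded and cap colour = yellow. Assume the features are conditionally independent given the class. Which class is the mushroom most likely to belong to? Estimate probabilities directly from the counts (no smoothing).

poisonous

edible: (54/112) × (40/54) × (9/54) × (5/54) ≈ 0.00551146
poisonous: (58/112) × (7/58) × (17/58) × (20/58) ≈ 0.00631688
Highest score → poisonous.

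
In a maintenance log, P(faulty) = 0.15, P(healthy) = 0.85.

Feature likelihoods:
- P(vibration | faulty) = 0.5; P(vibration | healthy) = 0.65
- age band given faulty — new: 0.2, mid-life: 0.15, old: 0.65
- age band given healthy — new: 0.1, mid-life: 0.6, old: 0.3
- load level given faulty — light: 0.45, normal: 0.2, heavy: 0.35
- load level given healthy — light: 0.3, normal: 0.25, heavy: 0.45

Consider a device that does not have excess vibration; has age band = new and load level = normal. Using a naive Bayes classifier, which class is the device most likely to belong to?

faulty: 0.15 × (1−0.5) × 0.2 × 0.2 = 0.003
healthy: 0.85 × (1−0.65) × 0.1 × 0.25 = 0.0074375
Highest score → healthy.

healthy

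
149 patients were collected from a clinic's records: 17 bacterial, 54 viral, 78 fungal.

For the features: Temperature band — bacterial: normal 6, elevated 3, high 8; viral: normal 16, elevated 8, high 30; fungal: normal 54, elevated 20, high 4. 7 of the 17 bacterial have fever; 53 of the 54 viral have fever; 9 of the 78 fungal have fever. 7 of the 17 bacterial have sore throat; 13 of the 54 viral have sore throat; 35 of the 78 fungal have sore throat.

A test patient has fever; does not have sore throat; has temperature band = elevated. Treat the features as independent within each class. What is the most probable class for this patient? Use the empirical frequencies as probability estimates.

viral

bacterial: (17/149) × (3/17) × (7/17) × (10/17) ≈ 0.0048768
viral: (54/149) × (8/54) × (53/54) × (41/54) ≈ 0.0400107
fungal: (78/149) × (20/78) × (9/78) × (43/78) ≈ 0.00853818
Highest score → viral.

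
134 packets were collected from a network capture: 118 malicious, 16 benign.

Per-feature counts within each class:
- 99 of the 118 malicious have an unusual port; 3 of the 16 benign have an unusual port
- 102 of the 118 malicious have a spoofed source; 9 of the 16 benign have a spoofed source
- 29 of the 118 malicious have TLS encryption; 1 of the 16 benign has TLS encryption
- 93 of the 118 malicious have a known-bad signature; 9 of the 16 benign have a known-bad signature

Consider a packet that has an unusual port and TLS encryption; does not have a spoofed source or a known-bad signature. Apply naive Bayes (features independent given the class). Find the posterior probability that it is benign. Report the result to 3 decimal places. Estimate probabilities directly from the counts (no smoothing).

malicious: (118/134) × (99/118) × (16/118) × (29/118) × (25/118) ≈ 0.00521606
benign: (16/134) × (3/16) × (7/16) × (1/16) × (7/16) ≈ 0.000267826
P(benign | x) = 0.000267826 / 0.005483886 ≈ 0.049

0.049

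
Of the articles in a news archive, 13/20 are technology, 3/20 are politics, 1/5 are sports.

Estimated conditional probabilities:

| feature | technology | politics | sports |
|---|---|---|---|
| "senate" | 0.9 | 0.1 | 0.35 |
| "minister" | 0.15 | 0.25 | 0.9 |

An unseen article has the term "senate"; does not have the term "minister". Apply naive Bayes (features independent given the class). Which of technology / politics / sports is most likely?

technology

technology: 0.65 × 0.9 × (1−0.15) = 0.49725
politics: 0.15 × 0.1 × (1−0.25) = 0.01125
sports: 0.2 × 0.35 × (1−0.9) = 0.007
Highest score → technology.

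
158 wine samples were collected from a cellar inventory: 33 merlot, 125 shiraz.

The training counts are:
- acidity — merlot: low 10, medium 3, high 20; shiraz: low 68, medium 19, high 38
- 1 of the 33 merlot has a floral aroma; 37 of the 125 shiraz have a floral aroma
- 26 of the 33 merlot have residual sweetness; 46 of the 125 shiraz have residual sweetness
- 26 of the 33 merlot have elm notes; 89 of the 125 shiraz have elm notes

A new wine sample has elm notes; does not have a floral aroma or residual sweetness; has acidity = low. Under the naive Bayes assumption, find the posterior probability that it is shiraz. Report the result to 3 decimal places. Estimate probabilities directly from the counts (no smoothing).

0.930

merlot: (33/158) × (10/33) × (32/33) × (7/33) × (26/33) ≈ 0.010257
shiraz: (125/158) × (68/125) × (88/125) × (79/125) × (89/125) = 0.136339456
P(shiraz | x) = 0.136339456 / 0.146596456 ≈ 0.930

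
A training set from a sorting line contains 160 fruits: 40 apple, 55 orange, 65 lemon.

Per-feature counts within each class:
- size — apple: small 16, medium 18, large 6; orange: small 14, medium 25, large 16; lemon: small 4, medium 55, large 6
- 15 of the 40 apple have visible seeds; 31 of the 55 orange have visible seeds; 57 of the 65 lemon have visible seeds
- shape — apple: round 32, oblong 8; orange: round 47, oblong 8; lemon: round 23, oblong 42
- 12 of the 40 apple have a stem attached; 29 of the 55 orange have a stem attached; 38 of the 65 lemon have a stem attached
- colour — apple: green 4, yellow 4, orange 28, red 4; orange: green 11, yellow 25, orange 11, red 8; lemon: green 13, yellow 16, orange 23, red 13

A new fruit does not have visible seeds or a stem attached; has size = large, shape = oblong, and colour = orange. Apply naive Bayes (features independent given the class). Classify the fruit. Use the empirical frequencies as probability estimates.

apple

apple: (40/160) × (6/40) × (25/40) × (8/40) × (28/40) × (28/40) = 0.002296875
orange: (55/160) × (16/55) × (24/55) × (8/55) × (26/55) × (11/55) ≈ 0.00060009
lemon: (65/160) × (6/65) × (8/65) × (42/65) × (27/65) × (23/65) ≈ 0.000438338
Highest score → apple.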